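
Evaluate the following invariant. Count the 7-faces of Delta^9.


Delta^9 has 9+1 vertices. A 7-face is a choice of 7+1 vertices.
f_7 = C(9+1, 7+1) = C(10,8) = 45

45


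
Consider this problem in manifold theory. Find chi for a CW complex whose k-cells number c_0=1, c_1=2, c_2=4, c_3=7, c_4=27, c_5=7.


chi = sum_k (-1)^k c_k.
= (-1)^0*1 + (-1)^1*2 + (-1)^2*4 + (-1)^3*7 + (-1)^4*27 + (-1)^5*7
= (1) + (-2) + (4) + (-7) + (27) + (-7)
= 16

16


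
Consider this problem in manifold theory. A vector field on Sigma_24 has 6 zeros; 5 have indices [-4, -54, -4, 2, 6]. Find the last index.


Poincare-Hopf: sum of indices = chi(M).
chi(Sigma_24) = 2 - 2*24 = -46.
Sum of known indices = -54.
x = chi - (sum known) = -46 - (-54) = 8

8


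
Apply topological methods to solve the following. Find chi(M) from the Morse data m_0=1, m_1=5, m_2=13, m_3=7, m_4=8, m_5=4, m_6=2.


Morse theory: chi(M) = sum_k (-1)^k m_k where m_k = #(index-k critical points).
= (1) + (-5) + (13) + (-7) + (8) + (-4) + (2) = 8

8


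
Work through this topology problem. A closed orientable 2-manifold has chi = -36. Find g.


chi = 2 - 2g for closed orientable surfaces.
-36 = 2 - 2g
2g = 2 - (-36) = 38
g = 19

19


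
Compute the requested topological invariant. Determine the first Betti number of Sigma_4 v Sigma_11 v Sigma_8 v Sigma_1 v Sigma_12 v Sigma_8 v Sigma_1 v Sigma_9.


For a wedge X v Y: reduced H_k(X v Y) = H_k(X) + H_k(Y).
Each Sigma_g contributes b_1 = 2g.
b_1 = 8 + 22 + 16 + 2 + 24 + 16 + 2 + 18 = 108

108


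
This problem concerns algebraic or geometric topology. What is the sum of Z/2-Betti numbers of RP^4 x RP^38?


dim H^*(RP^n; Z/2) = n+1 (one Z/2 in each degree 0..n).
Total Betti number is multiplicative.
Total = (4+1) * (38+1) = 5 * 39 = 195

195


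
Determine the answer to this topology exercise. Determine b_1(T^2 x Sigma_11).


pi_1(A x B) = pi_1(A) x pi_1(B); rank of abelianization = b_1.
b_1(T^2) = 2, b_1(Sigma_11) = 2*11 = 22.
b_1(product) = 2 + 22 = 24

24


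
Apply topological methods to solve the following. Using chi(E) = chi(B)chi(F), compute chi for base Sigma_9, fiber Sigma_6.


For a fiber bundle F -> E -> B (with CW structure): chi(E) = chi(B) * chi(F).
chi(Sigma_9) = -16, chi(Sigma_6) = -10.
chi(E) = (-16) * (-10) = 160

160


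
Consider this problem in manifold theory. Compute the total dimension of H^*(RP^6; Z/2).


H^k(RP^6; Z/2) = Z/2 for each 0 <= k <= 6.
Total dimension = 6 + 1 = 7

7


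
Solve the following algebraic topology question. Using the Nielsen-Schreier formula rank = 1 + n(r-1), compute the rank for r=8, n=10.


Nielsen-Schreier: an index-n subgroup of F_r is free of rank 1 + n(r-1).
Equivalently: chi(cover) = n*chi(base); chi(vee_r S^1) = 1 - 8 = -7.
chi(E) = 10*(-7) = -70; rank = 1 - chi(E) = 1 - (-70) = 71.
rank = 1 + 10*(8-1) = 1 + 70 = 71

71


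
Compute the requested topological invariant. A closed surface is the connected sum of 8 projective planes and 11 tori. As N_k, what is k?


Since a >= 1, the sum is non-orientable; each T^2 can be replaced by RP^2 # RP^2 (since T^2#RP^2 = 3RP^2).
Total crosscaps k = 8 + 2*11 = 30.
Check via chi: chi = 8*1 + 11*0 - (8+11-1)*2 = -28 = 2 - k = -28. Consistent.

30


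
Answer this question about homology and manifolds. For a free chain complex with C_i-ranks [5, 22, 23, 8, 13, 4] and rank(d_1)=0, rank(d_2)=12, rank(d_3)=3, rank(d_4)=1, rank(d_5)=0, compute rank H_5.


rank H_k = rank(ker d_k) - rank(im d_{k+1}).
rank(ker d_5) = rank(C_5) - rank(d_5) = 4 - 0 = 4.
rank(im d_{5+1}) = 0.
rank H_5 = 4 - 0 = 4

4


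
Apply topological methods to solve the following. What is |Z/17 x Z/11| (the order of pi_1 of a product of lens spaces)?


pi_1(X x Y) = pi_1(X) x pi_1(Y).
pi_1(L(17,1)) = Z/17, pi_1(L(11,1)) = Z/11.
|Z/17 x Z/11| = 17 * 11 = 187

187


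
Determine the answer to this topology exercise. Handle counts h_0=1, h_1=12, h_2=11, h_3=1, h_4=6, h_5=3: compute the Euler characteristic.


Handles of index k contribute (-1)^k to chi (same as CW cells).
chi = (1) + (-12) + (11) + (-1) + (6) + (-3) = 2

2


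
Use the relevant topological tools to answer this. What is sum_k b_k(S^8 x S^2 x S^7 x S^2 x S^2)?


Total Betti number is multiplicative under products.
Each S^d (d>=1) has total Betti number 2.
There are 5 sphere factors.
Total = 2^5 = 32

32


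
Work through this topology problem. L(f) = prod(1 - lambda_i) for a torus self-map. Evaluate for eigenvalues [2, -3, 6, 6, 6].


For a torus self-map: L(f) = det(I - A) where A acts on H_1.
L(f) = (1-2) * (1--3) * (1-6) * (1-6) * (1-6) = -1 * 4 * -5 * -5 * -5 = 500

500


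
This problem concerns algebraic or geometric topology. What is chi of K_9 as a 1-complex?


K_9: V = 9, E = C(9,2) = 36.
chi = V - E = 9 - 36 = -27

-27


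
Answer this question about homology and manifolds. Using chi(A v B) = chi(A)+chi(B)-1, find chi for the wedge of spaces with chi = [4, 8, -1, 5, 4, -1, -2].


chi(A v B) = chi(A) + chi(B) - 1 (one point identified).
For 7 spaces: chi = (sum chi_i) - (7 - 1).
sum = 17; chi = 17 - 6 = 11

11


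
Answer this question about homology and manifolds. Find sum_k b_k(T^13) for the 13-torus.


b_k(T^13) = C(13,k), so the sum over k is sum_k C(13,k) = 2^13.
Total = 2^13 = 8192

8192


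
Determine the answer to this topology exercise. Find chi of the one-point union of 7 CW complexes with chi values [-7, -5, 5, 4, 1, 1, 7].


chi(A v B) = chi(A) + chi(B) - 1 (one point identified).
For 7 spaces: chi = (sum chi_i) - (7 - 1).
sum = 6; chi = 6 - 6 = 0

0


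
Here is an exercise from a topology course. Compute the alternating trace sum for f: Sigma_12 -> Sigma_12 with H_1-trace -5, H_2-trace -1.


L(f) = tr(f_0*) - tr(f_1*) + tr(f_2*).
= 1 - (-5) + (-1)
= 5

5


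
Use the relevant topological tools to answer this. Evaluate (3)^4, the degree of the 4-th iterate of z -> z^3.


deg(f) = 3. Degree is multiplicative: deg(f^4) = (deg f)^4.
deg(f^4) = (3)^4 = 81

81


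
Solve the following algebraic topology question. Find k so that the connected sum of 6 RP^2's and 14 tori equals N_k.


Since a >= 1, the sum is non-orientable; each T^2 can be replaced by RP^2 # RP^2 (since T^2#RP^2 = 3RP^2).
Total crosscaps k = 6 + 2*14 = 34.
Check via chi: chi = 6*1 + 14*0 - (6+14-1)*2 = -32 = 2 - k = -32. Consistent.

34


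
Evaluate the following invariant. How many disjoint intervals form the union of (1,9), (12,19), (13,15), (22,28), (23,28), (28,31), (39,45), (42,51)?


Sort and merge overlapping open intervals.
Merged: (1,9), (12,19), (22,28), (28,31), (39,51).
Number of components = 5

5


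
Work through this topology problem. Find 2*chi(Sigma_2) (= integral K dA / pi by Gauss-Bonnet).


Gauss-Bonnet: integral K dA = 2*pi*chi(M).
chi(Sigma_2) = 2 - 2*2 = -2.
(integral K dA)/pi = 2*chi = 2*(-2) = -4

-4


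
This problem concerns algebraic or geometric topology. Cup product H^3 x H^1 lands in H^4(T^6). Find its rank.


Cup product: H^p x H^q -> H^{p+q}; here p+q = 3+1 = 4.
rank H^k(T^n) = C(n,k).
C(6,4) = 15

15


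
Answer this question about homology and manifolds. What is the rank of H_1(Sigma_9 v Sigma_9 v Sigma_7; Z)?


For a wedge X v Y: reduced H_k(X v Y) = H_k(X) + H_k(Y).
Each Sigma_g contributes b_1 = 2g.
b_1 = 18 + 18 + 14 = 50

50


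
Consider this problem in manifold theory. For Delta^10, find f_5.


Delta^10 has 10+1 vertices. A 5-face is a choice of 5+1 vertices.
f_5 = C(10+1, 5+1) = C(11,6) = 462

462


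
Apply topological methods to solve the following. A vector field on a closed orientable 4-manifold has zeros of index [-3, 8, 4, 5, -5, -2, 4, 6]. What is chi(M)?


Poincare-Hopf: chi(M) = sum of indices of zeros.
chi = (-3) + (8) + (4) + (5) + (-5) + (-2) + (4) + (6) = 17

17


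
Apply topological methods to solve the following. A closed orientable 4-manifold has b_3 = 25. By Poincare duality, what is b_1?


Poincare duality for closed orientable n-manifolds: b_k = b_{n-k}.
Here n = 4, so b_1 = b_3 = 25

25


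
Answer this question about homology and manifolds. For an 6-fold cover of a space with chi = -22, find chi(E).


For a finite covering: chi(E) = (number of sheets) * chi(B).
chi(E) = 6 * (-22) = -132

-132


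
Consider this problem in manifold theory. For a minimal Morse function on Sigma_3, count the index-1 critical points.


A perfect Morse function has m_k = b_k.
For Sigma_3: b_0=1, b_1=2g=6, b_2=1.
Saddles m_1 = 2g = 6

6


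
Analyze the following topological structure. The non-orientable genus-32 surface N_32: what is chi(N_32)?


For a non-orientable closed surface with k crosscaps: chi = 2 - k.
Here k = 32.
chi = 2 - 32 = -30

-30


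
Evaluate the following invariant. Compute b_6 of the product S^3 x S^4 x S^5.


Each S^d has Poincare polynomial 1 + t^d.
The product S^3 x S^4 x S^5 has Poincare polynomial prod(1+t^d_i).
Expanding: b_0=1, b_3=1, b_4=1, b_5=1, b_7=1, b_8=1, b_9=1, b_12=1.
b_6 = 0

0


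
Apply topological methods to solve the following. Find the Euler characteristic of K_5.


K_5: V = 5, E = C(5,2) = 10.
chi = V - E = 5 - 10 = -5

-5


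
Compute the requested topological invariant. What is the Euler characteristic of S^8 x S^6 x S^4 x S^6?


chi is multiplicative: chi(X x Y) = chi(X) chi(Y).
Each even-dim sphere has chi = 2. There are 4 factors.
chi = 2^4 = 16

16


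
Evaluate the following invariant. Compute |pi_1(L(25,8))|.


pi_1(L(p,q)) = Z/pZ for any q coprime to p.
|pi_1(L(25,8))| = 25

25


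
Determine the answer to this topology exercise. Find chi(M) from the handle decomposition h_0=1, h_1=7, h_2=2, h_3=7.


Handles of index k contribute (-1)^k to chi (same as CW cells).
chi = (1) + (-7) + (2) + (-7) = -11

-11


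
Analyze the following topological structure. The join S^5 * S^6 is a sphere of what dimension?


Join of spheres: S^m * S^n = S^{m+n+1}.
dim = 5 + 6 + 1 = 12

12


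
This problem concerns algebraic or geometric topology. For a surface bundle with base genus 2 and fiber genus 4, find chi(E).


For a fiber bundle F -> E -> B (with CW structure): chi(E) = chi(B) * chi(F).
chi(Sigma_2) = -2, chi(Sigma_4) = -6.
chi(E) = (-2) * (-6) = 12

12


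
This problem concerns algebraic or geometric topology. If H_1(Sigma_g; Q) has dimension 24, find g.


For a closed orientable surface: b_1 = 2g.
24 = 2g
g = 24 / 2 = 12

12


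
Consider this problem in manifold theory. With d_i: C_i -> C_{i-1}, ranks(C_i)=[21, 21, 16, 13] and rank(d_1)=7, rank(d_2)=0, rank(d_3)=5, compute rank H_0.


rank H_k = rank(ker d_k) - rank(im d_{k+1}).
rank(ker d_0) = rank(C_0) - rank(d_0) = 21 - 0 = 21.
rank(im d_{0+1}) = 7.
rank H_0 = 21 - 7 = 14

14


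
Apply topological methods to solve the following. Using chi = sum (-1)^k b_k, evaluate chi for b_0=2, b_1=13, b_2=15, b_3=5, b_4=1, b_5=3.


chi = sum_k (-1)^k b_k.
= (2) + (-13) + (15) + (-5) + (1) + (-3)
= -3

-3


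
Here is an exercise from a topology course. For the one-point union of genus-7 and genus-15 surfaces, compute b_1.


For a wedge: H_1(A v B) = H_1(A) + H_1(B).
b_1(Sigma_7) = 14, b_1(Sigma_15) = 30.
b_1 = 14 + 30 = 44

44


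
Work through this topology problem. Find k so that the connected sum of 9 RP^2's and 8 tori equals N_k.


Since a >= 1, the sum is non-orientable; each T^2 can be replaced by RP^2 # RP^2 (since T^2#RP^2 = 3RP^2).
Total crosscaps k = 9 + 2*8 = 25.
Check via chi: chi = 9*1 + 8*0 - (9+8-1)*2 = -23 = 2 - k = -23. Consistent.

25


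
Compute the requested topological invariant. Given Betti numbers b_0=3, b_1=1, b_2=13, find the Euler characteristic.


chi = sum_k (-1)^k b_k.
= (3) + (-1) + (13)
= 15

15


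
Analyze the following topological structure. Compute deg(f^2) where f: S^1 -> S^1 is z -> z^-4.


deg(f) = -4. Degree is multiplicative: deg(f^2) = (deg f)^2.
deg(f^2) = (-4)^2 = 16

16


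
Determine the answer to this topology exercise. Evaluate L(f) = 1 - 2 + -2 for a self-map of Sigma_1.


L(f) = tr(f_0*) - tr(f_1*) + tr(f_2*).
= 1 - (2) + (-2)
= -3

-3


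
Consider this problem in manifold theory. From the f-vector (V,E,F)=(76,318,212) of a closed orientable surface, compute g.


chi = V - E + F = 76 - 318 + 212 = -30
For orientable closed surface: chi = 2 - 2g, so g = (2 - chi)/2.
g = (2 - (-30)) / 2 = 32 / 2 = 16

16


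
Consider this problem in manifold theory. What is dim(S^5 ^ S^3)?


S^m ^ S^n = S^{m+n}.
k = 5 + 3 = 8

8


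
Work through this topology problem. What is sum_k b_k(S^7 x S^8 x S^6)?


Total Betti number is multiplicative under products.
Each S^d (d>=1) has total Betti number 2.
There are 3 sphere factors.
Total = 2^3 = 8

8


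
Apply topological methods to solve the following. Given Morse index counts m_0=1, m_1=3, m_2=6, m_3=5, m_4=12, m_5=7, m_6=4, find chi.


Morse theory: chi(M) = sum_k (-1)^k m_k where m_k = #(index-k critical points).
= (1) + (-3) + (6) + (-5) + (12) + (-7) + (4) = 8

8


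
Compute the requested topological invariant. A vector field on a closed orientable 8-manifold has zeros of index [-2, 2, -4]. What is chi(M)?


Poincare-Hopf: chi(M) = sum of indices of zeros.
chi = (-2) + (2) + (-4) = -4

-4


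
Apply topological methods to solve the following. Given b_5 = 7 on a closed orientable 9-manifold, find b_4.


Poincare duality for closed orientable n-manifolds: b_k = b_{n-k}.
Here n = 9, so b_4 = b_5 = 7

7


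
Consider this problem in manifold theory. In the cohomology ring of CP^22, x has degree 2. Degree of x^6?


|x| = 2 in H^*(CP^n).
|x^6| = 6 * |x| = 6 * 2 = 12

12


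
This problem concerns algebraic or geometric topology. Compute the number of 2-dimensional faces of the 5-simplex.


Delta^5 has 5+1 vertices. A 2-face is a choice of 2+1 vertices.
f_2 = C(5+1, 2+1) = C(6,3) = 20

20


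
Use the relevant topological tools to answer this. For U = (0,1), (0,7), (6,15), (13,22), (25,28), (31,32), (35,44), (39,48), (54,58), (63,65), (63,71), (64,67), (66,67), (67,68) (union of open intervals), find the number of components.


Sort and merge overlapping open intervals.
Merged: (0,22), (25,28), (31,32), (35,48), (54,58), (63,71).
Number of components = 6

6


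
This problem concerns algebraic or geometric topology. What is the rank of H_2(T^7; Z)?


By the Kunneth formula, b_k(T^n) = C(n,k).
b_2(T^7) = C(7,2).
C(7,2) = 7!/(2!*5!) = 21

21


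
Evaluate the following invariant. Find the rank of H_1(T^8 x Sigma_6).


pi_1(A x B) = pi_1(A) x pi_1(B); rank of abelianization = b_1.
b_1(T^8) = 8, b_1(Sigma_6) = 2*6 = 12.
b_1(product) = 8 + 12 = 20

20


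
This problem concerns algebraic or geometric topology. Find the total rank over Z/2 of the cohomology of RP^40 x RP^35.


dim H^*(RP^n; Z/2) = n+1 (one Z/2 in each degree 0..n).
Total Betti number is multiplicative.
Total = (40+1) * (35+1) = 41 * 36 = 1476

1476


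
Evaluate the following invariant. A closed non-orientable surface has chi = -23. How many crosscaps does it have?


chi = 2 - k for closed non-orientable surfaces with k crosscaps.
-23 = 2 - k
k = 2 - (-23) = 25

25


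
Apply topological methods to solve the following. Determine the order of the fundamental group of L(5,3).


pi_1(L(p,q)) = Z/pZ for any q coprime to p.
|pi_1(L(5,3))| = 5

5


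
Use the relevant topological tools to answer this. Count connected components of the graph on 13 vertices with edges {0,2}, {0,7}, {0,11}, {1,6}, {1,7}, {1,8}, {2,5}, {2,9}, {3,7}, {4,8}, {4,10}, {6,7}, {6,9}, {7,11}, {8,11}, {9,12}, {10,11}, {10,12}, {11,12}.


Run DFS/union-find over 13 vertices.
V = 13, E = 19.
Number of components = 1

1


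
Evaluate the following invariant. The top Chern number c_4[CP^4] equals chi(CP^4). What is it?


For any closed oriented manifold, <e(TM),[M]> = chi(M).
chi(CP^4) = 4+1 = 5

5


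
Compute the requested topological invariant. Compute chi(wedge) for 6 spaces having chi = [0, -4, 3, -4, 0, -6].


chi(A v B) = chi(A) + chi(B) - 1 (one point identified).
For 6 spaces: chi = (sum chi_i) - (6 - 1).
sum = -11; chi = -11 - 5 = -16

-16


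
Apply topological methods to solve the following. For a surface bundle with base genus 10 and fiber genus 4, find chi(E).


For a fiber bundle F -> E -> B (with CW structure): chi(E) = chi(B) * chi(F).
chi(Sigma_10) = -18, chi(Sigma_4) = -6.
chi(E) = (-18) * (-6) = 108

108


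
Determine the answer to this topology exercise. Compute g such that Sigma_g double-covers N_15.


chi(N_15) = 2 - 15 = -13.
Double cover: chi(Sigma_g) = 2 * chi(N_15) = 2*(-13) = -26.
2 - 2g = -26, so g = (2 - (-26))/2 = 28/2 = 14

14


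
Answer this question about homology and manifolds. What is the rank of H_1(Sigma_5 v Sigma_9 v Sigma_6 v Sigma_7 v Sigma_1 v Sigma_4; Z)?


For a wedge X v Y: reduced H_k(X v Y) = H_k(X) + H_k(Y).
Each Sigma_g contributes b_1 = 2g.
b_1 = 10 + 18 + 12 + 14 + 2 + 8 = 64

64


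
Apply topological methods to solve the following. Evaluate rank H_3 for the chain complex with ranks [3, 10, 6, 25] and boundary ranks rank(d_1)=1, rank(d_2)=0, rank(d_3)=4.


rank H_k = rank(ker d_k) - rank(im d_{k+1}).
rank(ker d_3) = rank(C_3) - rank(d_3) = 25 - 4 = 21.
rank(im d_{3+1}) = 0.
rank H_3 = 21 - 0 = 21

21


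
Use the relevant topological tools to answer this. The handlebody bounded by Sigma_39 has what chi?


A genus-g handlebody deformation retracts to a wedge of g circles.
chi(vee_g S^1) = 1 - g.
chi(H_39) = 1 - 39 = -38

-38


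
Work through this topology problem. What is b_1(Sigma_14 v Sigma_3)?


For a wedge: H_1(A v B) = H_1(A) + H_1(B).
b_1(Sigma_14) = 28, b_1(Sigma_3) = 6.
b_1 = 28 + 6 = 34

34


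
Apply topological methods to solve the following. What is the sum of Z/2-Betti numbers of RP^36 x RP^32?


dim H^*(RP^n; Z/2) = n+1 (one Z/2 in each degree 0..n).
Total Betti number is multiplicative.
Total = (36+1) * (32+1) = 37 * 33 = 1221

1221


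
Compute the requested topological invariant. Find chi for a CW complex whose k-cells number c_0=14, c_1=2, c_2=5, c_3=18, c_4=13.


chi = sum_k (-1)^k c_k.
= (-1)^0*14 + (-1)^1*2 + (-1)^2*5 + (-1)^3*18 + (-1)^4*13
= (14) + (-2) + (5) + (-18) + (13)
= 12

12


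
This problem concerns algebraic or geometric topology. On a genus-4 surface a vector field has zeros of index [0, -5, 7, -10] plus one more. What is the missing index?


Poincare-Hopf: sum of indices = chi(M).
chi(Sigma_4) = 2 - 2*4 = -6.
Sum of known indices = -8.
x = chi - (sum known) = -6 - (-8) = 2

2


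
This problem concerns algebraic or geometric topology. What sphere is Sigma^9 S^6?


Each suspension raises dimension by 1: Sigma S^n = S^{n+1}.
Sigma^9 S^6 = S^{6+9} = S^15

15


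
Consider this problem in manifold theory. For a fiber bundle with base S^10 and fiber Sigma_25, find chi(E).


chi(S^10) = 2 (n even), chi(Sigma_25) = 2 - 2*25 = -48.
chi(E) = 2 * (-48) = -96

-96


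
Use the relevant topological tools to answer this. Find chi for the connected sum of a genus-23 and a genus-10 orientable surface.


chi(Sigma_23) = 2 - 2*23 = -44
chi(Sigma_10) = 2 - 2*10 = -18
For surfaces: chi(A#B) = chi(A) + chi(B) - 2.
chi = -44 + -18 - 2 = -64

-64


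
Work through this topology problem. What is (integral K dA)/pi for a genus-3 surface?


Gauss-Bonnet: integral K dA = 2*pi*chi(M).
chi(Sigma_3) = 2 - 2*3 = -4.
(integral K dA)/pi = 2*chi = 2*(-4) = -8

-8


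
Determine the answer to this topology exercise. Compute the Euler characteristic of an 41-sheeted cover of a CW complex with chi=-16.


For a finite covering: chi(E) = (number of sheets) * chi(B).
chi(E) = 41 * (-16) = -656

-656


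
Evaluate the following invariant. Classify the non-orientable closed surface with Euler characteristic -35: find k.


chi = 2 - k for closed non-orientable surfaces with k crosscaps.
-35 = 2 - k
k = 2 - (-35) = 37

37


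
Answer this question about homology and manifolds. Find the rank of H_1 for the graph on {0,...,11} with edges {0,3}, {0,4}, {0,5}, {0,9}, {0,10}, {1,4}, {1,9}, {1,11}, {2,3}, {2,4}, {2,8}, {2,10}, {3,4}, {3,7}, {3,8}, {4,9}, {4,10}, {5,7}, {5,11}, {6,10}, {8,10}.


b_1 = E - V + (number of components).
E = 21, V = 12, components = 1.
b_1 = 21 - 12 + 1 = 10

10


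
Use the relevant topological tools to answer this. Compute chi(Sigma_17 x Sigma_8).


chi(Sigma_17) = 2 - 2*17 = -32
chi(Sigma_8) = 2 - 2*8 = -14
chi(product) = (-32) * (-14) = 448

448


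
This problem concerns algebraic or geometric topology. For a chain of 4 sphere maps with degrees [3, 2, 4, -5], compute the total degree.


Degree is multiplicative: deg(composition) = product of degrees.
= (3) * (2) * (4) * (-5) = -120

-120


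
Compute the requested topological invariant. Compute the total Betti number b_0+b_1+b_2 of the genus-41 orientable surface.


For Sigma_41: b_0 = 1, b_1 = 2g = 82, b_2 = 1.
Total = 1 + 82 + 1 = 84

84


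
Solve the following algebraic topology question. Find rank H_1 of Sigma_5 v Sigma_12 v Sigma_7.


For a wedge X v Y: reduced H_k(X v Y) = H_k(X) + H_k(Y).
Each Sigma_g contributes b_1 = 2g.
b_1 = 10 + 24 + 14 = 48

48


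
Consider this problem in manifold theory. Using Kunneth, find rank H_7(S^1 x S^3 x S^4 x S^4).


Each S^d has Poincare polynomial 1 + t^d.
The product S^1 x S^3 x S^4 x S^4 has Poincare polynomial prod(1+t^d_i).
Expanding: b_0=1, b_1=1, b_3=1, b_4=3, b_5=2, b_7=2, b_8=3, b_9=1, b_11=1, b_12=1.
b_7 = 2

2


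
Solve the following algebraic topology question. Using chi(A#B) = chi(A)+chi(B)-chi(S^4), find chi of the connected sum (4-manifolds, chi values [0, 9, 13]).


For n-manifolds: chi(A#B) = chi(A) + chi(B) - chi(S^4).
chi(S^4) = 1 + (-1)^4 = 2.
chi(#) = (sum chi_i) - (3-1)*chi(S^4) = 22 - 2*2 = 18

18


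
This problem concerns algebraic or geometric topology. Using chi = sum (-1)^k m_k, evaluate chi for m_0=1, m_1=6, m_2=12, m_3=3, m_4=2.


Morse theory: chi(M) = sum_k (-1)^k m_k where m_k = #(index-k critical points).
= (1) + (-6) + (12) + (-3) + (2) = 6

6


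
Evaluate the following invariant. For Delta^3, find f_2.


Delta^3 has 3+1 vertices. A 2-face is a choice of 2+1 vertices.
f_2 = C(3+1, 2+1) = C(4,3) = 4

4


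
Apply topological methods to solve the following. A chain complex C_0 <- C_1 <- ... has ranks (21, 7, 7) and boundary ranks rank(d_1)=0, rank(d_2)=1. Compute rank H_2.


rank H_k = rank(ker d_k) - rank(im d_{k+1}).
rank(ker d_2) = rank(C_2) - rank(d_2) = 7 - 1 = 6.
rank(im d_{2+1}) = 0.
rank H_2 = 6 - 0 = 6

6


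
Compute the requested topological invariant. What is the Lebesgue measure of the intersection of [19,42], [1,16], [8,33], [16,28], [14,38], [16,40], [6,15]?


Intersection = [max(a_i), min(b_i)] = [19, 15].
Since 19 > 15, the intersection is empty.
Length = 0

0


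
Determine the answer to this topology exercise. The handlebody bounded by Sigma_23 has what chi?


A genus-g handlebody deformation retracts to a wedge of g circles.
chi(vee_g S^1) = 1 - g.
chi(H_23) = 1 - 23 = -22

-22


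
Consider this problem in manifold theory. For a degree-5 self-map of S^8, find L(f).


On S^8: L(f) = tr(f_0*) + (-1)^8 tr(f_8*) = 1 + (-1)^8 * deg(f).
L(f) = 1 + (-1)^8 * 5 = 1 + 5 = 6

6


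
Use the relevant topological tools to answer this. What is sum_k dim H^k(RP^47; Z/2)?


H^k(RP^47; Z/2) = Z/2 for each 0 <= k <= 47.
Total dimension = 47 + 1 = 48

48


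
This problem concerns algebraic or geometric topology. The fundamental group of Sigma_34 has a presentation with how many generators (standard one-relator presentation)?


Standard presentation: pi_1(Sigma_g) = <a_1,b_1,...,a_g,b_g | [a_1,b_1]...[a_g,b_g] = 1>.
Number of generators = 2g = 2*34 = 68

68


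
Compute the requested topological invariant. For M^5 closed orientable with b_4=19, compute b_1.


Poincare duality for closed orientable n-manifolds: b_k = b_{n-k}.
Here n = 5, so b_1 = b_4 = 19

19


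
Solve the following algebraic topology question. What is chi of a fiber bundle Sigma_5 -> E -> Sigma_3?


For a fiber bundle F -> E -> B (with CW structure): chi(E) = chi(B) * chi(F).
chi(Sigma_3) = -4, chi(Sigma_5) = -8.
chi(E) = (-4) * (-8) = 32

32


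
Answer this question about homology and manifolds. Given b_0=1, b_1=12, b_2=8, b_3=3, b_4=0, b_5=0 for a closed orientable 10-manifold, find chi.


By Poincare duality b_k = b_{10-k}, so full Betti numbers: b_0=1, b_1=12, b_2=8, b_3=3, b_4=0, b_5=0, b_6=0, b_7=3, b_8=8, b_9=12, b_10=1.
chi = sum (-1)^k b_k = -12

-12


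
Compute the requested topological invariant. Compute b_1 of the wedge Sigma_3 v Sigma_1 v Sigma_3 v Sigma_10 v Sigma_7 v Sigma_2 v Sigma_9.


For a wedge X v Y: reduced H_k(X v Y) = H_k(X) + H_k(Y).
Each Sigma_g contributes b_1 = 2g.
b_1 = 6 + 2 + 6 + 20 + 14 + 4 + 18 = 70

70


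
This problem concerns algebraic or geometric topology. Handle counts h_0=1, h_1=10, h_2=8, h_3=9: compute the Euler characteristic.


Handles of index k contribute (-1)^k to chi (same as CW cells).
chi = (1) + (-10) + (8) + (-9) = -10

-10


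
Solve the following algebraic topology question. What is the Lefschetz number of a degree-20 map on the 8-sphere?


On S^8: L(f) = tr(f_0*) + (-1)^8 tr(f_8*) = 1 + (-1)^8 * deg(f).
L(f) = 1 + (-1)^8 * 20 = 1 + 20 = 21

21


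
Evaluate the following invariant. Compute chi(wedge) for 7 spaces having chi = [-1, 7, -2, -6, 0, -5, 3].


chi(A v B) = chi(A) + chi(B) - 1 (one point identified).
For 7 spaces: chi = (sum chi_i) - (7 - 1).
sum = -4; chi = -4 - 6 = -10

-10


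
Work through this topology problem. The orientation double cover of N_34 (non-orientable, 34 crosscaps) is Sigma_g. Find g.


chi(N_34) = 2 - 34 = -32.
Double cover: chi(Sigma_g) = 2 * chi(N_34) = 2*(-32) = -64.
2 - 2g = -64, so g = (2 - (-64))/2 = 66/2 = 33

33


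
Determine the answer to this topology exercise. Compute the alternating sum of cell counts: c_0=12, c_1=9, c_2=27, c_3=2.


chi = sum_k (-1)^k c_k.
= (-1)^0*12 + (-1)^1*9 + (-1)^2*27 + (-1)^3*2
= (12) + (-9) + (27) + (-2)
= 28

28


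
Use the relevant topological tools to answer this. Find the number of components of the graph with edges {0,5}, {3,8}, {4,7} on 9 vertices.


Run DFS/union-find over 9 vertices.
V = 9, E = 3.
Number of components = 6

6


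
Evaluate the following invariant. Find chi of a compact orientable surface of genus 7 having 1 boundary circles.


For a compact orientable surface with genus g and b boundary components: chi = 2 - 2g - b.
chi = 2 - 2*7 - 1 = 2 - 14 - 1 = -13

-13


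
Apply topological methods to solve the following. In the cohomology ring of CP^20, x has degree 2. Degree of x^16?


|x| = 2 in H^*(CP^n).
|x^16| = 16 * |x| = 16 * 2 = 32

32


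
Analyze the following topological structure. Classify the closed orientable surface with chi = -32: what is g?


chi = 2 - 2g for closed orientable surfaces.
-32 = 2 - 2g
2g = 2 - (-32) = 34
g = 17

17


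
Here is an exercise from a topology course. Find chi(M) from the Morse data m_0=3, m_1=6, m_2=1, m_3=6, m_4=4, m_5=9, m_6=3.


Morse theory: chi(M) = sum_k (-1)^k m_k where m_k = #(index-k critical points).
= (3) + (-6) + (1) + (-6) + (4) + (-9) + (3) = -10

-10


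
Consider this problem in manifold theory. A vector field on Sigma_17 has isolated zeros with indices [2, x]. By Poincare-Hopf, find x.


Poincare-Hopf: sum of indices = chi(M).
chi(Sigma_17) = 2 - 2*17 = -32.
Sum of known indices = 2.
x = chi - (sum known) = -32 - (2) = -34

-34


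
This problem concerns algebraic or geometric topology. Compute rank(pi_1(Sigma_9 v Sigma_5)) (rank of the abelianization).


For a wedge: H_1(A v B) = H_1(A) + H_1(B).
b_1(Sigma_9) = 18, b_1(Sigma_5) = 10.
b_1 = 18 + 10 = 28

28


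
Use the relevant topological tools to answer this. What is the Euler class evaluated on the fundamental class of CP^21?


For any closed oriented manifold, <e(TM),[M]> = chi(M).
chi(CP^21) = 21+1 = 22

22


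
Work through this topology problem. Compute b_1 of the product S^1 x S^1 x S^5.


Each S^d has Poincare polynomial 1 + t^d.
The product S^1 x S^1 x S^5 has Poincare polynomial prod(1+t^d_i).
Expanding: b_0=1, b_1=2, b_2=1, b_5=1, b_6=2, b_7=1.
b_1 = 2

2


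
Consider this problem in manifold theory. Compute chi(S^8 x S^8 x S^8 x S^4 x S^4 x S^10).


chi is multiplicative: chi(X x Y) = chi(X) chi(Y).
Each even-dim sphere has chi = 2. There are 6 factors.
chi = 2^6 = 64

64


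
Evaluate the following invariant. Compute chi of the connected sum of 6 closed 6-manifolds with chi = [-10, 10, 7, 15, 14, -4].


For n-manifolds: chi(A#B) = chi(A) + chi(B) - chi(S^6).
chi(S^6) = 1 + (-1)^6 = 2.
chi(#) = (sum chi_i) - (6-1)*chi(S^6) = 32 - 5*2 = 22

22


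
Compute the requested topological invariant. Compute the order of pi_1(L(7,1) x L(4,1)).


pi_1(X x Y) = pi_1(X) x pi_1(Y).
pi_1(L(7,1)) = Z/7, pi_1(L(4,1)) = Z/4.
|Z/7 x Z/4| = 7 * 4 = 28

28


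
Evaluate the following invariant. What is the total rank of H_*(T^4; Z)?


b_k(T^4) = C(4,k), so the sum over k is sum_k C(4,k) = 2^4.
Total = 2^4 = 16

16


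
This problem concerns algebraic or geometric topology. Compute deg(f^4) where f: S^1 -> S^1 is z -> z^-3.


deg(f) = -3. Degree is multiplicative: deg(f^4) = (deg f)^4.
deg(f^4) = (-3)^4 = 81

81


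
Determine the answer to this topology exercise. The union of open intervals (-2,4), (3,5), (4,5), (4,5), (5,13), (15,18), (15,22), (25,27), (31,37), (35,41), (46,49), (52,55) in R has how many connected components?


Sort and merge overlapping open intervals.
Merged: (-2,5), (5,13), (15,22), (25,27), (31,41), (46,49), (52,55).
Number of components = 7

7


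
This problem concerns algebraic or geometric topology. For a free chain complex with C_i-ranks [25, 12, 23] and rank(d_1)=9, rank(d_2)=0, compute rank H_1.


rank H_k = rank(ker d_k) - rank(im d_{k+1}).
rank(ker d_1) = rank(C_1) - rank(d_1) = 12 - 9 = 3.
rank(im d_{1+1}) = 0.
rank H_1 = 3 - 0 = 3

3


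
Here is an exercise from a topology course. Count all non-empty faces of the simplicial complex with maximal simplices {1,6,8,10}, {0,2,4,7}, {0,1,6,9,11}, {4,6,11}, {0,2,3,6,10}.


Each maximal simplex on m vertices has 2^m - 1 nonempty faces.
Take the union (dedupe shared faces).
Total distinct faces = 84

84


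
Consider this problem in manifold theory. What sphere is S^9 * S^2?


Join of spheres: S^m * S^n = S^{m+n+1}.
dim = 9 + 2 + 1 = 12

12


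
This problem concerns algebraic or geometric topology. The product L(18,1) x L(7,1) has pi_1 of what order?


pi_1(X x Y) = pi_1(X) x pi_1(Y).
pi_1(L(18,1)) = Z/18, pi_1(L(7,1)) = Z/7.
|Z/18 x Z/7| = 18 * 7 = 126

126


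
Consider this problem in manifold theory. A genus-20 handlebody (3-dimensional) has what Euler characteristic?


A genus-g handlebody deformation retracts to a wedge of g circles.
chi(vee_g S^1) = 1 - g.
chi(H_20) = 1 - 20 = -19

-19


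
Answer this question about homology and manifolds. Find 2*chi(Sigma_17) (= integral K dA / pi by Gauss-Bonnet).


Gauss-Bonnet: integral K dA = 2*pi*chi(M).
chi(Sigma_17) = 2 - 2*17 = -32.
(integral K dA)/pi = 2*chi = 2*(-32) = -64

-64


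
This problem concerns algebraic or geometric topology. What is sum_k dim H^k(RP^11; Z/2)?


H^k(RP^11; Z/2) = Z/2 for each 0 <= k <= 11.
Total dimension = 11 + 1 = 12

12


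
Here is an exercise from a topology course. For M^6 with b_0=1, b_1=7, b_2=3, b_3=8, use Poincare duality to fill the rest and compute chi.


By Poincare duality b_k = b_{6-k}, so full Betti numbers: b_0=1, b_1=7, b_2=3, b_3=8, b_4=3, b_5=7, b_6=1.
chi = sum (-1)^k b_k = -14

-14


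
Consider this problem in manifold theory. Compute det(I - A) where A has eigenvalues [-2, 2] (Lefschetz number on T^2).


For a torus self-map: L(f) = det(I - A) where A acts on H_1.
L(f) = (1--2) * (1-2) = 3 * -1 = -3

-3


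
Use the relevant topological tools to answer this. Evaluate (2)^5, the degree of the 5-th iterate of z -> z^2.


deg(f) = 2. Degree is multiplicative: deg(f^5) = (deg f)^5.
deg(f^5) = (2)^5 = 32

32


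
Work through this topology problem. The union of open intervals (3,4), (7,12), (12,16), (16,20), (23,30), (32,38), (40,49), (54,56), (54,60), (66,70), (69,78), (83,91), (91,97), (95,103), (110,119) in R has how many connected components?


Sort and merge overlapping open intervals.
Merged: (3,4), (7,12), (12,16), (16,20), (23,30), (32,38), (40,49), (54,60), (66,78), (83,91), (91,103), (110,119).
Number of components = 12

12


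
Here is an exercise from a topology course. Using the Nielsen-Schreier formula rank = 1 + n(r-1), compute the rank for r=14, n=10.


Nielsen-Schreier: an index-n subgroup of F_r is free of rank 1 + n(r-1).
Equivalently: chi(cover) = n*chi(base); chi(vee_r S^1) = 1 - 14 = -13.
chi(E) = 10*(-13) = -130; rank = 1 - chi(E) = 1 - (-130) = 131.
rank = 1 + 10*(14-1) = 1 + 130 = 131

131


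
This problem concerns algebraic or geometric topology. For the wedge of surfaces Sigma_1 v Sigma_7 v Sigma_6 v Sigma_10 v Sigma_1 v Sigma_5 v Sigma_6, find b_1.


For a wedge X v Y: reduced H_k(X v Y) = H_k(X) + H_k(Y).
Each Sigma_g contributes b_1 = 2g.
b_1 = 2 + 14 + 12 + 20 + 2 + 10 + 12 = 72

72


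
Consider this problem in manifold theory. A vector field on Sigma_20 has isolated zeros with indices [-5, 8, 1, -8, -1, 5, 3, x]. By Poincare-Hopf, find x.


Poincare-Hopf: sum of indices = chi(M).
chi(Sigma_20) = 2 - 2*20 = -38.
Sum of known indices = 3.
x = chi - (sum known) = -38 - (3) = -41

-41


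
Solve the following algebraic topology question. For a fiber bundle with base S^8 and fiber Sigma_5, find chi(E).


chi(S^8) = 2 (n even), chi(Sigma_5) = 2 - 2*5 = -8.
chi(E) = 2 * (-8) = -16

-16


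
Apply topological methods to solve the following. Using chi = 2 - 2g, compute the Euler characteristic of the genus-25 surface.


For a closed orientable surface of genus g: chi = 2 - 2g.
Here g = 25.
chi = 2 - 2*25 = 2 - 50 = -48

-48


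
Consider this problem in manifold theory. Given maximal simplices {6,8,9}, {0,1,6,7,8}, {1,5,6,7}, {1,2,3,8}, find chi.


Enumerate all faces; f-vector: f_0=9, f_1=20, f_2=18, f_3=7, f_4=1.
chi = sum (-1)^k f_k = 1

1


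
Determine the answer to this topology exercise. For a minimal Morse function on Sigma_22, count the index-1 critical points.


A perfect Morse function has m_k = b_k.
For Sigma_22: b_0=1, b_1=2g=44, b_2=1.
Saddles m_1 = 2g = 44

44


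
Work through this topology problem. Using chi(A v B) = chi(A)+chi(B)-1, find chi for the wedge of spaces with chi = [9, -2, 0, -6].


chi(A v B) = chi(A) + chi(B) - 1 (one point identified).
For 4 spaces: chi = (sum chi_i) - (4 - 1).
sum = 1; chi = 1 - 3 = -2

-2


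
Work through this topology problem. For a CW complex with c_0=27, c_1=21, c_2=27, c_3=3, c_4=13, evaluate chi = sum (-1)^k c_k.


chi = sum_k (-1)^k c_k.
= (-1)^0*27 + (-1)^1*21 + (-1)^2*27 + (-1)^3*3 + (-1)^4*13
= (27) + (-21) + (27) + (-3) + (13)
= 43

43


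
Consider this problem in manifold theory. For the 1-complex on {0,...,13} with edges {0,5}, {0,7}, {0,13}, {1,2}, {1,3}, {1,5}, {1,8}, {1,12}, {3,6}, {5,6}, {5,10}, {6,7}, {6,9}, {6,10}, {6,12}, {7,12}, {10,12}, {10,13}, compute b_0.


Run DFS/union-find over 14 vertices.
V = 14, E = 18.
Number of components = 3

3


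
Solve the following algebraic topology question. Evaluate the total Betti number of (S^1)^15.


b_k(T^15) = C(15,k), so the sum over k is sum_k C(15,k) = 2^15.
Total = 2^15 = 32768

32768


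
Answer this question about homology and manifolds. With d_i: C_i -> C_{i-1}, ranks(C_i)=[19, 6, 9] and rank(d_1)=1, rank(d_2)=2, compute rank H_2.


rank H_k = rank(ker d_k) - rank(im d_{k+1}).
rank(ker d_2) = rank(C_2) - rank(d_2) = 9 - 2 = 7.
rank(im d_{2+1}) = 0.
rank H_2 = 7 - 0 = 7

7


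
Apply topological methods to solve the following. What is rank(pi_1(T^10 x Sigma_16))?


pi_1(A x B) = pi_1(A) x pi_1(B); rank of abelianization = b_1.
b_1(T^10) = 10, b_1(Sigma_16) = 2*16 = 32.
b_1(product) = 10 + 32 = 42

42


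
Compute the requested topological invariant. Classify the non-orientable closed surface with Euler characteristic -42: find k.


chi = 2 - k for closed non-orientable surfaces with k crosscaps.
-42 = 2 - k
k = 2 - (-42) = 44

44


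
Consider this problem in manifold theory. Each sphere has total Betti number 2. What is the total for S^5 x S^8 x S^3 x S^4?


Total Betti number is multiplicative under products.
Each S^d (d>=1) has total Betti number 2.
There are 4 sphere factors.
Total = 2^4 = 16

16


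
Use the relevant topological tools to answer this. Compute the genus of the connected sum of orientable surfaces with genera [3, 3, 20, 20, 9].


Genus is additive under connected sum of orientable surfaces.
g = 3 + 3 + 20 + 20 + 9 = 55

55


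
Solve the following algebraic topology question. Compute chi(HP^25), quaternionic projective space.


HP^25 has one cell in each dimension 0, 4, ..., 4*25 (25+1 cells, all even-dim).
chi = 25 + 1 = 26

26


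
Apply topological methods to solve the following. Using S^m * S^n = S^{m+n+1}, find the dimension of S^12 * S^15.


Join of spheres: S^m * S^n = S^{m+n+1}.
dim = 12 + 15 + 1 = 28

28


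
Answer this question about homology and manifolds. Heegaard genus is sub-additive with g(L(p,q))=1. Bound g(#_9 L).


Heegaard genus satisfies g(A#B) <= g(A) + g(B).
Each lens space has g = 1.
Upper bound: 9 * 1 = 9

9


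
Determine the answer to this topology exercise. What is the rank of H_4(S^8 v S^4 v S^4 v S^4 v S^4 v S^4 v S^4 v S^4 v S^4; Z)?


For a wedge of spheres, H_k (k>0) is free on one generator per sphere of dimension k.
Spheres of dimension 4: count = 8.
b_4 = 8

8


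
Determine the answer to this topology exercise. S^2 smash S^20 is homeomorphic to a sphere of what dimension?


S^m ^ S^n = S^{m+n}.
k = 2 + 20 = 22

22


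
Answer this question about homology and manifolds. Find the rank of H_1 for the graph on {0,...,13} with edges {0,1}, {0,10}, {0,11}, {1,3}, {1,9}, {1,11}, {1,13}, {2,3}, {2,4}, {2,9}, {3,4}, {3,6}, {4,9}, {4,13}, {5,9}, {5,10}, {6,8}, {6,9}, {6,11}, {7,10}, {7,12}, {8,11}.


b_1 = E - V + (number of components).
E = 22, V = 14, components = 1.
b_1 = 22 - 14 + 1 = 9

9


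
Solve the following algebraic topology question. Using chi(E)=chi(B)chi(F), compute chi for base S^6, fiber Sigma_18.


chi(S^6) = 2 (n even), chi(Sigma_18) = 2 - 2*18 = -34.
chi(E) = 2 * (-34) = -68

-68


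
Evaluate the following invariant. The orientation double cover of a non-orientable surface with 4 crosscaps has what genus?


chi(N_4) = 2 - 4 = -2.
Double cover: chi(Sigma_g) = 2 * chi(N_4) = 2*(-2) = -4.
2 - 2g = -4, so g = (2 - (-4))/2 = 6/2 = 3

3


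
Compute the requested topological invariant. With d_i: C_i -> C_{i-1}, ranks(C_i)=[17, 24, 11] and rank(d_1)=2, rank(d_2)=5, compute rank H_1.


rank H_k = rank(ker d_k) - rank(im d_{k+1}).
rank(ker d_1) = rank(C_1) - rank(d_1) = 24 - 2 = 22.
rank(im d_{1+1}) = 5.
rank H_1 = 22 - 5 = 17

17


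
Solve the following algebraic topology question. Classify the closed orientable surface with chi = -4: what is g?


chi = 2 - 2g for closed orientable surfaces.
-4 = 2 - 2g
2g = 2 - (-4) = 6
g = 3

3


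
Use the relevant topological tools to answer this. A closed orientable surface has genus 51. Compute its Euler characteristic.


For a closed orientable surface of genus g: chi = 2 - 2g.
Here g = 51.
chi = 2 - 2*51 = 2 - 102 = -100

-100


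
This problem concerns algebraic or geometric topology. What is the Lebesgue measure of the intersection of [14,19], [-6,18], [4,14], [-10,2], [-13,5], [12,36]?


Intersection = [max(a_i), min(b_i)] = [14, 2].
Since 14 > 2, the intersection is empty.
Length = 0

0
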